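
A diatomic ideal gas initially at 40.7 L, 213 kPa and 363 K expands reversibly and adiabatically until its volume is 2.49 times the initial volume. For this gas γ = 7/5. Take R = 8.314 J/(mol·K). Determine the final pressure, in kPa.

Adiabatic: TV^(γ−1) = const ⇒ T₂ = 363×(0.402)^0.400 = 252 K; PV^γ = const ⇒ P₂ = 59.4 kPa.

59.4 kPa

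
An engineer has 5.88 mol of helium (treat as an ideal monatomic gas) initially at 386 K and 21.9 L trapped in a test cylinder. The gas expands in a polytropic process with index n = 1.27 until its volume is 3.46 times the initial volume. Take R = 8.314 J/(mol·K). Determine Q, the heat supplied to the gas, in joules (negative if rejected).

11800 J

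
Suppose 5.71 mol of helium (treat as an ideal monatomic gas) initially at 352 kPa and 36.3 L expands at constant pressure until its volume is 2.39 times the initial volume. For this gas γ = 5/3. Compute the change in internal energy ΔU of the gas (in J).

26600 J

T₁ = P₁V₁/(nR) = 352×36.3/(5.71×8.314) = 269 K.
Isobaric: P stays 352 kPa; V/T = const ⇒ T₂ = 643 K, V₂ = 86.8 L.
For an ideal gas ΔU = nCvΔT with Cv = (3/2)R = 12.5 J/(mol·K).
ΔU = 5.71×12.5×(643−269) = 26600 J.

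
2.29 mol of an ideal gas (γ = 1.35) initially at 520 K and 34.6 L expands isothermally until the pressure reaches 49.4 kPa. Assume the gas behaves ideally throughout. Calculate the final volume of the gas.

200 L

P₁ = nRT₁/V₁ = 2.29×8.314×520/34.6 = 286 kPa.
Isothermal: T stays 520 K; PV = const ⇒ V₂ = 200 L, P₂ = 49.4 kPa.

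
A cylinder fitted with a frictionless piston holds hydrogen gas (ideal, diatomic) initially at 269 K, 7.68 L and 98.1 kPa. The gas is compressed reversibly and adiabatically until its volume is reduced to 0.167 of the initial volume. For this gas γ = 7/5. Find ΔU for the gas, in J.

n = P₁V₁/(RT₁) = 98.1×7.68/(8.314×269) = 0.337 mol.
Adiabatic: TV^(γ−1) = const ⇒ T₂ = 269×(5.99)^0.400 = 550 K; PV^γ = const ⇒ P₂ = 1200 kPa.
For an ideal gas ΔU = nCvΔT with Cv = (5/2)R = 20.8 J/(mol·K).
ΔU = 0.337×20.8×(550−269) = 1970 J.

1970 J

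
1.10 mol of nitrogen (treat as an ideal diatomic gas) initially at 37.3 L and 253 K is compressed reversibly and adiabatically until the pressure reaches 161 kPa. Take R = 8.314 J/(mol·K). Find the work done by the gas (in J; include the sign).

P₁ = nRT₁/V₁ = 1.10×8.314×253/37.3 = 62.0 kPa.
Adiabatic: T₂/T₁ = (P₂/P₁)^((γ−1)/γ) ⇒ T₂ = 253×(2.60)^0.286 = 332 K; V₂ = 18.9 L.
ΔU = nCvΔT = 1.10×20.8×(332−253) = 1810 J.
Q = 0 for an adiabatic process, so W = −ΔU = -1810 J.

-1810 J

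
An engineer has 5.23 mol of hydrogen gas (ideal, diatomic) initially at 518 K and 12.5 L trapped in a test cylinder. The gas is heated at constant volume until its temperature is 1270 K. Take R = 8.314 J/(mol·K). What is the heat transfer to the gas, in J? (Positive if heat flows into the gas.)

81700 J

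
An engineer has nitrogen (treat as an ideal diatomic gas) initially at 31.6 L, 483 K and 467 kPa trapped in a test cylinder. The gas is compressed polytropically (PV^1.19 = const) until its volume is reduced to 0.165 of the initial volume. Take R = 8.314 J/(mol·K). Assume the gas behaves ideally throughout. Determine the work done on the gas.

n = P₁V₁/(RT₁) = 467×31.6/(8.314×483) = 3.67 mol.
Polytropic n=1.19: T₂ = T₁(V₁/V₂)^(n−1) = 483×(6.06)^0.19 = 680 K; P₂ = P₁(V₁/V₂)^n = 3990 kPa.
W = (P₁V₁−P₂V₂)/(n−1) = (467×31.6−3990×5.21)/0.19 = -31700 J.
Work done on the gas = −W_by = 31700 J.

31700 J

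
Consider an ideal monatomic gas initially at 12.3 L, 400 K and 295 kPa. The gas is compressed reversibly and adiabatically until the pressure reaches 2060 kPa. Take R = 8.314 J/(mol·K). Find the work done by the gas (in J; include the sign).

-6400 J

n = P₁V₁/(RT₁) = 295×12.3/(8.314×400) = 1.09 mol.
Adiabatic: T₂/T₁ = (P₂/P₁)^((γ−1)/γ) ⇒ T₂ = 400×(6.98)^0.400 = 870 K; V₂ = 3.83 L.
ΔU = nCvΔT = 1.09×12.5×(870−400) = 6400 J.
Q = 0 for an adiabatic process, so W = −ΔU = -6400 J.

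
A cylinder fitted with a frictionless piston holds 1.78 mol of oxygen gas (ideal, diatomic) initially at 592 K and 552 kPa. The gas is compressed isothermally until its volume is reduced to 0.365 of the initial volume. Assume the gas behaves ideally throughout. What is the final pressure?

1510 kPa

V₁ = nRT₁/P₁ = 1.78×8.314×592/552 = 15.9 L.
Isothermal: T stays 592 K; PV = const ⇒ V₂ = 5.79 L, P₂ = 1510 kPa.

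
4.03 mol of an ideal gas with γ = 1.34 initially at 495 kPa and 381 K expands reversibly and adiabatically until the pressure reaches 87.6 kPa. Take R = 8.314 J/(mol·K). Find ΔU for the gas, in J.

-13400 J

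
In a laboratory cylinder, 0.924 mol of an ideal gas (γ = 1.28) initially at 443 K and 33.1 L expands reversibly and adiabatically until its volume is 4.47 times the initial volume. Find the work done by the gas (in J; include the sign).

P₁ = nRT₁/V₁ = 0.924×8.314×443/33.1 = 103 kPa.
Adiabatic: TV^(γ−1) = const ⇒ T₂ = 443×(0.224)^0.280 = 291 K; PV^γ = const ⇒ P₂ = 15.1 kPa.
ΔU = nCvΔT = 0.924×29.7×(291−443) = -4160 J.
Q = 0 for an adiabatic process, so W = −ΔU = 4160 J.

4160 J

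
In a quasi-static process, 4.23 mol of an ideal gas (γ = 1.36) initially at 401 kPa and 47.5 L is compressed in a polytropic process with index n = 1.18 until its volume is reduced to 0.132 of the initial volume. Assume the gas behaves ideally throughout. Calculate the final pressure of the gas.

T₁ = P₁V₁/(nR) = 401×47.5/(4.23×8.314) = 542 K.
Polytropic n=1.18: T₂ = T₁(V₁/V₂)^(n−1) = 542×(7.58)^0.18 = 780 K; P₂ = P₁(V₁/V₂)^n = 4370 kPa.

4370 kPa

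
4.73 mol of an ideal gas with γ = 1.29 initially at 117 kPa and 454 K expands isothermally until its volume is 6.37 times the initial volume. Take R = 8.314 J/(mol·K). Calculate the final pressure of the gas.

V₁ = nRT₁/P₁ = 4.73×8.314×454/117 = 153 L.
Isothermal: T stays 454 K; PV = const ⇒ V₂ = 972 L, P₂ = 18.4 kPa.

18.4 kPa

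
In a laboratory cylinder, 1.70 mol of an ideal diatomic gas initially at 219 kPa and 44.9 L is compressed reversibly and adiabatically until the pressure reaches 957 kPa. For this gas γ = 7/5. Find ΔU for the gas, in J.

T₁ = P₁V₁/(nR) = 219×44.9/(1.70×8.314) = 696 K.
Adiabatic: T₂/T₁ = (P₂/P₁)^((γ−1)/γ) ⇒ T₂ = 696×(4.37)^0.286 = 1060 K; V₂ = 15.7 L.
For an ideal gas ΔU = nCvΔT with Cv = (5/2)R = 20.8 J/(mol·K).
ΔU = 1.70×20.8×(1060−696) = 12900 J.

12900 J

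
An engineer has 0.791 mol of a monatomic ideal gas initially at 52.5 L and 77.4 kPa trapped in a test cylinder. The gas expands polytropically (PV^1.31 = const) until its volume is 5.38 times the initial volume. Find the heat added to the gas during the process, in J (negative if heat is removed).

2850 J

T₁ = P₁V₁/(nR) = 77.4×52.5/(0.791×8.314) = 618 K.
Polytropic n=1.31: T₂ = T₁(V₁/V₂)^(n−1) = 618×(0.186)^0.31 = 367 K; P₂ = P₁(V₁/V₂)^n = 8.54 kPa.
W = (P₁V₁−P₂V₂)/(n−1) = (77.4×52.5−8.54×282)/0.31 = 5330 J.
ΔU = nCvΔT = 0.791×12.5×(367−618) = -2480 J.
Q = ΔU + W = 2850 J.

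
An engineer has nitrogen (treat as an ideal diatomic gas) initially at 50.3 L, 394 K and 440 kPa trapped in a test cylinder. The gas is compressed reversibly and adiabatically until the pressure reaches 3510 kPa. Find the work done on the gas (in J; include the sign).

44800 J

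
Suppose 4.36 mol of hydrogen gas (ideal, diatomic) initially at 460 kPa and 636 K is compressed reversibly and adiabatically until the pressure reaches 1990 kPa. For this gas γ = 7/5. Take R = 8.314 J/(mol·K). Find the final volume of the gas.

V₁ = nRT₁/P₁ = 4.36×8.314×636/460 = 50.1 L.
Adiabatic: T₂/T₁ = (P₂/P₁)^((γ−1)/γ) ⇒ T₂ = 636×(4.33)^0.286 = 966 K; V₂ = 17.6 L.

17.6 L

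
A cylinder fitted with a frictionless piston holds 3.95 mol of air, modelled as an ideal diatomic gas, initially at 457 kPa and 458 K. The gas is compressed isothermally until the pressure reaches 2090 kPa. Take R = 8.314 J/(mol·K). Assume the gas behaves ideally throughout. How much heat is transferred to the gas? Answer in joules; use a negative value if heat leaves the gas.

-22900 J

V₁ = nRT₁/P₁ = 3.95×8.314×458/457 = 32.9 L.
Isothermal: T stays 458 K; PV = const ⇒ V₂ = 7.20 L, P₂ = 2090 kPa.
ΔU = 0 (ideal gas, T constant).
W = nRT ln(V₂/V₁) = 3.95×8.314×458×ln(0.219) = -22900 J.
Q = ΔU + W = -22900 J.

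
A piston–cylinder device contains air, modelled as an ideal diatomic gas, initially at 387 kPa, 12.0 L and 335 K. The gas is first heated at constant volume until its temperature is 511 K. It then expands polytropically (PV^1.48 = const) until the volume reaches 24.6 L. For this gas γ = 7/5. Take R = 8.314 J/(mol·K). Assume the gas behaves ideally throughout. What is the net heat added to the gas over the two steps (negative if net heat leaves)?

5240 J

n = P₁V₁/(RT₁) = 387×12.0/(8.314×335) = 1.67 mol.
Step 1 — Isochoric: V stays 12.0 L; P/T = const ⇒ T₂ = 511 K, P₂ = 590 kPa.
W = 0 (no volume change).
ΔU = nCvΔT = 1.67×20.8×(511−335) = 6100 J.
Q = ΔU = 6100 J.
State after step 1: P = 590 kPa, V = 12.0 L, T = 511 K.
Step 2 — Polytropic n=1.48: T₂ = T₁(V₁/V₂)^(n−1) = 511×(0.488)^0.48 = 362 K; P₂ = P₁(V₁/V₂)^n = 204 kPa.
W = (P₁V₁−P₂V₂)/(n−1) = (590×12.0−204×24.6)/0.48 = 4300 J.
ΔU = nCvΔT = 1.67×20.8×(362−511) = -5160 J.
Q = ΔU + W = -860 J.
Net over both steps: W = 4300 J, Q = 5240 J, ΔU = 938 J.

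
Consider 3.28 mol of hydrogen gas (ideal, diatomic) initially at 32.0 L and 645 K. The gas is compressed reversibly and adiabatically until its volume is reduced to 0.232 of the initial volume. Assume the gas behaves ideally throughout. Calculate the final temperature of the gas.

P₁ = nRT₁/V₁ = 3.28×8.314×645/32.0 = 550 kPa.
Adiabatic: TV^(γ−1) = const ⇒ T₂ = 645×(4.31)^0.400 = 1160 K; PV^γ = const ⇒ P₂ = 4250 kPa.

1160 K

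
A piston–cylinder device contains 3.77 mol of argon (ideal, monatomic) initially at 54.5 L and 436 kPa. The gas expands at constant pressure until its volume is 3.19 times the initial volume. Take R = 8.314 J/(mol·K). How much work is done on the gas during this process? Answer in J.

-52000 J

T₁ = P₁V₁/(nR) = 436×54.5/(3.77×8.314) = 758 K.
Isobaric: P stays 436 kPa; V/T = const ⇒ T₂ = 2420 K, V₂ = 174 L.
W = PΔV = 436×(174−54.5) kPa·L = 52000 J.
Work done on the gas = −W_by = -52000 J.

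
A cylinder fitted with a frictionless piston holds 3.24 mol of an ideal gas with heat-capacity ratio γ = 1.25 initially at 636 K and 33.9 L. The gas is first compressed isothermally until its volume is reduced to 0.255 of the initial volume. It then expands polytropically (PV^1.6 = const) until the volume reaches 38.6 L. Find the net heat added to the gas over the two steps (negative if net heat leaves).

P₁ = nRT₁/V₁ = 3.24×8.314×636/33.9 = 505 kPa.
Step 1 — Isothermal: T stays 636 K; PV = const ⇒ V₂ = 8.64 L, P₂ = 1980 kPa.
ΔU = 0 (ideal gas, T constant).
W = nRT ln(V₂/V₁) = 3.24×8.314×636×ln(0.255) = -23400 J.
Q = ΔU + W = -23400 J.
State after step 1: P = 1980 kPa, V = 8.64 L, T = 636 K.
Step 2 — Polytropic n=1.6: T₂ = T₁(V₁/V₂)^(n−1) = 636×(0.224)^0.60 = 259 K; P₂ = P₁(V₁/V₂)^n = 181 kPa.
W = (P₁V₁−P₂V₂)/(n−1) = (1980×8.64−181×38.6)/0.60 = 16900 J.
ΔU = nCvΔT = 3.24×33.3×(259−636) = -40600 J.
Q = ΔU + W = -23700 J.
Net over both steps: W = -6490 J, Q = -47100 J, ΔU = -40600 J.

-47100 J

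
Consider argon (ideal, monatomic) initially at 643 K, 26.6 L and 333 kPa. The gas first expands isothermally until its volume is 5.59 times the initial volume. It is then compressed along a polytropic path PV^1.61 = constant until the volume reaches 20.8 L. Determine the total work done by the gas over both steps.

n = P₁V₁/(RT₁) = 333×26.6/(8.314×643) = 1.66 mol.
Step 1 — Isothermal: T stays 643 K; PV = const ⇒ V₂ = 149 L, P₂ = 59.6 kPa.
ΔU = 0 (ideal gas, T constant).
W = nRT ln(V₂/V₁) = 1.66×8.314×643×ln(5.59) = 15200 J.
Q = ΔU + W = 15200 J.
State after step 1: P = 59.6 kPa, V = 149 L, T = 643 K.
Step 2 — Polytropic n=1.61: T₂ = T₁(V₁/V₂)^(n−1) = 643×(7.15)^0.61 = 2130 K; P₂ = P₁(V₁/V₂)^n = 1410 kPa.
W = (P₁V₁−P₂V₂)/(n−1) = (59.6×149−1410×20.8)/0.61 = -33700 J.
ΔU = nCvΔT = 1.66×12.5×(2130−643) = 30800 J.
Q = ΔU + W = -2860 J.
Net over both steps: W = -18400 J, Q = 12400 J, ΔU = 30800 J.

-18400 J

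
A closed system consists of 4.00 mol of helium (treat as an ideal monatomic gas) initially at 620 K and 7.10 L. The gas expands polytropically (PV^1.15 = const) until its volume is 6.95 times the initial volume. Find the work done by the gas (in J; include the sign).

P₁ = nRT₁/V₁ = 4.00×8.314×620/7.10 = 2900 kPa.
Polytropic n=1.15: T₂ = T₁(V₁/V₂)^(n−1) = 620×(0.144)^0.15 = 464 K; P₂ = P₁(V₁/V₂)^n = 312 kPa.
W = (P₁V₁−P₂V₂)/(n−1) = (2900×7.10−312×49.3)/0.15 = 34700 J.

34700 J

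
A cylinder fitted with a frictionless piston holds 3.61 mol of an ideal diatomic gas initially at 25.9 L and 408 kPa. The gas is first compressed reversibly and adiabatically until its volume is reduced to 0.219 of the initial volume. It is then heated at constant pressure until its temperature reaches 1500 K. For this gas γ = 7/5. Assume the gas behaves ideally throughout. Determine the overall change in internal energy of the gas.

T₁ = P₁V₁/(nR) = 408×25.9/(3.61×8.314) = 352 K.
Step 1 — Adiabatic: TV^(γ−1) = const ⇒ T₂ = 352×(4.57)^0.400 = 646 K; PV^γ = const ⇒ P₂ = 3420 kPa.
ΔU = nCvΔT = 3.61×20.8×(646−352) = 22100 J.
Q = 0 for an adiabatic process, so W = −ΔU = -22100 J.
State after step 1: P = 3420 kPa, V = 5.67 L, T = 646 K.
Step 2 — Isobaric: P stays 3420 kPa; V/T = const ⇒ T₂ = 1500 K, V₂ = 13.2 L.
W = PΔV = 3420×(13.2−5.67) kPa·L = 25600 J.
ΔU = nCvΔT = 3.61×20.8×(1500−646) = 64100 J.
Q = ΔU + W = nCpΔT = 89700 J.
Net over both steps: W = 3540 J, Q = 89700 J, ΔU = 86100 J.

86100 J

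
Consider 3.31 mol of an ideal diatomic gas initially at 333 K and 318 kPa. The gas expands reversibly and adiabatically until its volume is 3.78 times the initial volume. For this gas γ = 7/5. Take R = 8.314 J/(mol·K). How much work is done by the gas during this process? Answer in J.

V₁ = nRT₁/P₁ = 3.31×8.314×333/318 = 28.8 L.
Adiabatic: TV^(γ−1) = const ⇒ T₂ = 333×(0.265)^0.400 = 196 K; PV^γ = const ⇒ P₂ = 49.4 kPa.
ΔU = nCvΔT = 3.31×20.8×(196−333) = -9450 J.
Q = 0 for an adiabatic process, so W = −ΔU = 9450 J.

9450 J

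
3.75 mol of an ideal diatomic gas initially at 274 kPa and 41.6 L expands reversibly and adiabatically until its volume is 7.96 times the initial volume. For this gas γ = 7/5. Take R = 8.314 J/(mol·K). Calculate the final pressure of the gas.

15.0 kPa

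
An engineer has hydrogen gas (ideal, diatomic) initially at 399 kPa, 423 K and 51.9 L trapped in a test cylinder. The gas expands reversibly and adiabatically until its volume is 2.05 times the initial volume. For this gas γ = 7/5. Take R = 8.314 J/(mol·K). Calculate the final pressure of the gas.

Adiabatic: TV^(γ−1) = const ⇒ T₂ = 423×(0.488)^0.400 = 317 K; PV^γ = const ⇒ P₂ = 146 kPa.

146 kPa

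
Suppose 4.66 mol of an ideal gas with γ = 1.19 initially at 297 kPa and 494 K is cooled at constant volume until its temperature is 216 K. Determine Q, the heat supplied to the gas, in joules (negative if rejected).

V₁ = nRT₁/P₁ = 4.66×8.314×494/297 = 64.4 L.
Isochoric: V stays 64.4 L; P/T = const ⇒ T₂ = 216 K, P₂ = 130 kPa.
W = 0 (no volume change).
ΔU = nCvΔT = 4.66×43.8×(216−494) = -56700 J.
Q = ΔU = -56700 J.

-56700 J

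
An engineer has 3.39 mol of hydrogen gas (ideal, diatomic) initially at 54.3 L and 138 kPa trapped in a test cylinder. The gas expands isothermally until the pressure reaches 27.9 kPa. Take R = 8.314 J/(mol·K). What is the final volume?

269 L

T₁ = P₁V₁/(nR) = 138×54.3/(3.39×8.314) = 266 K.
Isothermal: T stays 266 K; PV = const ⇒ V₂ = 269 L, P₂ = 27.9 kPa.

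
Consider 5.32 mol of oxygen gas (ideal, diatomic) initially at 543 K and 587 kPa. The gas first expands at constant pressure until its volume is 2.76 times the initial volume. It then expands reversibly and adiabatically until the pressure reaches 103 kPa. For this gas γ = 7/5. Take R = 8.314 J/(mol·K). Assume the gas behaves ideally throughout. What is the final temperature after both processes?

912 K

V₁ = nRT₁/P₁ = 5.32×8.314×543/587 = 40.9 L.
Step 1 — Isobaric: P stays 587 kPa; V/T = const ⇒ T₂ = 1500 K, V₂ = 113 L.
W = PΔV = 587×(113−40.9) kPa·L = 42300 J.
ΔU = nCvΔT = 5.32×20.8×(1500−543) = 106000 J.
Q = ΔU + W = nCpΔT = 148000 J.
State after step 1: P = 587 kPa, V = 113 L, T = 1500 K.
Step 2 — Adiabatic: T₂/T₁ = (P₂/P₁)^((γ−1)/γ) ⇒ T₂ = 1500×(0.175)^0.286 = 912 K; V₂ = 391 L.
ΔU = nCvΔT = 5.32×20.8×(912−1500) = -64900 J.
Q = 0 for an adiabatic process, so W = −ΔU = 64900 J.
Net over both steps: W = 107000 J, Q = 148000 J, ΔU = 40700 J.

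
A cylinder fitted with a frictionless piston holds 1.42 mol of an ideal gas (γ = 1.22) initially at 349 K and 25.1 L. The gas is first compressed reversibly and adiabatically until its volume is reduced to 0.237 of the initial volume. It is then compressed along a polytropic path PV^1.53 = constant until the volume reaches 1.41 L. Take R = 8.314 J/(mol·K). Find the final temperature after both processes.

1030 K

P₁ = nRT₁/V₁ = 1.42×8.314×349/25.1 = 164 kPa.
Step 1 — Adiabatic: TV^(γ−1) = const ⇒ T₂ = 349×(4.22)^0.220 = 479 K; PV^γ = const ⇒ P₂ = 951 kPa.
ΔU = nCvΔT = 1.42×37.8×(479−349) = 6980 J.
Q = 0 for an adiabatic process, so W = −ΔU = -6980 J.
State after step 1: P = 951 kPa, V = 5.95 L, T = 479 K.
Step 2 — Polytropic n=1.53: T₂ = T₁(V₁/V₂)^(n−1) = 479×(4.22)^0.53 = 1030 K; P₂ = P₁(V₁/V₂)^n = 8600 kPa.
W = (P₁V₁−P₂V₂)/(n−1) = (951×5.95−8600×1.41)/0.53 = -12200 J.
ΔU = nCvΔT = 1.42×37.8×(1030−479) = 29400 J.
Q = ΔU + W = 17200 J.
Net over both steps: W = -19200 J, Q = 17200 J, ΔU = 36400 J.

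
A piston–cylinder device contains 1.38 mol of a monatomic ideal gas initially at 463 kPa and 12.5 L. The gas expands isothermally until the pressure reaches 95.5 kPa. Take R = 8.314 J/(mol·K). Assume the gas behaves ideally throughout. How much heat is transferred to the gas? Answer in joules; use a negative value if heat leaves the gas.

T₁ = P₁V₁/(nR) = 463×12.5/(1.38×8.314) = 504 K.
Isothermal: T stays 504 K; PV = const ⇒ V₂ = 60.6 L, P₂ = 95.5 kPa.
ΔU = 0 (ideal gas, T constant).
W = nRT ln(V₂/V₁) = 1.38×8.314×504×ln(4.85) = 9140 J.
Q = ΔU + W = 9140 J.

9140 J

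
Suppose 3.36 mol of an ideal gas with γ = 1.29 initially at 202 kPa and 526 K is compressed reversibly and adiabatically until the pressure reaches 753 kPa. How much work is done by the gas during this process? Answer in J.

-17400 J

V₁ = nRT₁/P₁ = 3.36×8.314×526/202 = 72.7 L.
Adiabatic: T₂/T₁ = (P₂/P₁)^((γ−1)/γ) ⇒ T₂ = 526×(3.73)^0.225 = 707 K; V₂ = 26.2 L.
ΔU = nCvΔT = 3.36×28.7×(707−526) = 17400 J.
Q = 0 for an adiabatic process, so W = −ΔU = -17400 J.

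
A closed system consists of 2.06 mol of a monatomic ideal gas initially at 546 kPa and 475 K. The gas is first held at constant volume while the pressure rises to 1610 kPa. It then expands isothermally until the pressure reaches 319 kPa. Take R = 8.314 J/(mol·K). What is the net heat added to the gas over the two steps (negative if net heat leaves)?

62600 J

V₁ = nRT₁/P₁ = 2.06×8.314×475/546 = 14.9 L.
Step 1 — Isochoric: V stays 14.9 L; P/T = const ⇒ T₂ = 1400 K, P₂ = 1610 kPa.
W = 0 (no volume change).
ΔU = nCvΔT = 2.06×12.5×(1400−475) = 23800 J.
Q = ΔU = 23800 J.
State after step 1: P = 1610 kPa, V = 14.9 L, T = 1400 K.
Step 2 — Isothermal: T stays 1400 K; PV = const ⇒ V₂ = 75.2 L, P₂ = 319 kPa.
ΔU = 0 (ideal gas, T constant).
W = nRT ln(V₂/V₁) = 2.06×8.314×1400×ln(5.05) = 38800 J.
Q = ΔU + W = 38800 J.
Net over both steps: W = 38800 J, Q = 62600 J, ΔU = 23800 J.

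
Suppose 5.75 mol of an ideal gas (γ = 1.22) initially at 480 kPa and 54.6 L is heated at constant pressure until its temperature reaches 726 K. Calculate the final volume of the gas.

T₁ = P₁V₁/(nR) = 480×54.6/(5.75×8.314) = 548 K.
Isobaric: P stays 480 kPa; V/T = const ⇒ T₂ = 726 K, V₂ = 72.3 L.

72.3 L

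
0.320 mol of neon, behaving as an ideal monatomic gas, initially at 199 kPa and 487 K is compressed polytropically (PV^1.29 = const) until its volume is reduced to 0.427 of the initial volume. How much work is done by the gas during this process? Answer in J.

-1250 J

V₁ = nRT₁/P₁ = 0.320×8.314×487/199 = 6.51 L.
Polytropic n=1.29: T₂ = T₁(V₁/V₂)^(n−1) = 487×(2.34)^0.29 = 623 K; P₂ = P₁(V₁/V₂)^n = 596 kPa.
W = (P₁V₁−P₂V₂)/(n−1) = (199×6.51−596×2.78)/0.29 = -1250 J.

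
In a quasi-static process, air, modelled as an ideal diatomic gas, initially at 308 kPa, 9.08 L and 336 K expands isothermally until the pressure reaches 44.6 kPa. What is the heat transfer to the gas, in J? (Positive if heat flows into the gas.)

n = P₁V₁/(RT₁) = 308×9.08/(8.314×336) = 1.00 mol.
Isothermal: T stays 336 K; PV = const ⇒ V₂ = 62.7 L, P₂ = 44.6 kPa.
ΔU = 0 (ideal gas, T constant).
W = nRT ln(V₂/V₁) = 1.00×8.314×336×ln(6.91) = 5400 J.
Q = ΔU + W = 5400 J.

5400 J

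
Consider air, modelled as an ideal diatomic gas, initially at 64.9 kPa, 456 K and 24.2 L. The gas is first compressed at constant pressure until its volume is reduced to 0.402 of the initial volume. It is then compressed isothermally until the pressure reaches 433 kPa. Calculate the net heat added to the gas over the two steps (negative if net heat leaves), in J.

-4490 J

n = P₁V₁/(RT₁) = 64.9×24.2/(8.314×456) = 0.414 mol.
Step 1 — Isobaric: P stays 64.9 kPa; V/T = const ⇒ T₂ = 183 K, V₂ = 9.73 L.
W = PΔV = 64.9×(9.73−24.2) kPa·L = -939 J.
ΔU = nCvΔT = 0.414×20.8×(183−456) = -2350 J.
Q = ΔU + W = nCpΔT = -3290 J.
State after step 1: P = 64.9 kPa, V = 9.73 L, T = 183 K.
Step 2 — Isothermal: T stays 183 K; PV = const ⇒ V₂ = 1.46 L, P₂ = 433 kPa.
ΔU = 0 (ideal gas, T constant).
W = nRT ln(V₂/V₁) = 0.414×8.314×183×ln(0.150) = -1200 J.
Q = ΔU + W = -1200 J.
Net over both steps: W = -2140 J, Q = -4490 J, ΔU = -2350 J.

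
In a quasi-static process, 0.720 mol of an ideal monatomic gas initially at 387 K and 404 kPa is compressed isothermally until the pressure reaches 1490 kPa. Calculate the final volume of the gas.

1.55 L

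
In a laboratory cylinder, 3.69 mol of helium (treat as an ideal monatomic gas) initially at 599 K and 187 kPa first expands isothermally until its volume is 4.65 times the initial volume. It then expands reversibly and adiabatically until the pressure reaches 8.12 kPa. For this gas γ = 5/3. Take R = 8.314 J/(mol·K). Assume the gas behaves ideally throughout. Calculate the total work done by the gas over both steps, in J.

41300 J

V₁ = nRT₁/P₁ = 3.69×8.314×599/187 = 98.3 L.
Step 1 — Isothermal: T stays 599 K; PV = const ⇒ V₂ = 457 L, P₂ = 40.2 kPa.
ΔU = 0 (ideal gas, T constant).
W = nRT ln(V₂/V₁) = 3.69×8.314×599×ln(4.65) = 28200 J.
Q = ΔU + W = 28200 J.
State after step 1: P = 40.2 kPa, V = 457 L, T = 599 K.
Step 2 — Adiabatic: T₂/T₁ = (P₂/P₁)^((γ−1)/γ) ⇒ T₂ = 599×(0.202)^0.400 = 316 K; V₂ = 1190 L.
ΔU = nCvΔT = 3.69×12.5×(316−599) = -13000 J.
Q = 0 for an adiabatic process, so W = −ΔU = 13000 J.
Net over both steps: W = 41300 J, Q = 28200 J, ΔU = -13000 J.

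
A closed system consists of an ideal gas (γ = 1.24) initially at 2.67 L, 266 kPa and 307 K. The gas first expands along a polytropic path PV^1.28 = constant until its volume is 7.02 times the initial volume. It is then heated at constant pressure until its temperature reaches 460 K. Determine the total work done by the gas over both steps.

1720 J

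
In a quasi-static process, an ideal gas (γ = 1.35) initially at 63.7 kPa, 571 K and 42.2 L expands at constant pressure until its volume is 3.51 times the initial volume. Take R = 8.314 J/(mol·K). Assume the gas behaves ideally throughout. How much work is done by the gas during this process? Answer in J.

6750 J

n = P₁V₁/(RT₁) = 63.7×42.2/(8.314×571) = 0.566 mol.
Isobaric: P stays 63.7 kPa; V/T = const ⇒ T₂ = 2000 K, V₂ = 148 L.
W = PΔV = 63.7×(148−42.2) kPa·L = 6750 J.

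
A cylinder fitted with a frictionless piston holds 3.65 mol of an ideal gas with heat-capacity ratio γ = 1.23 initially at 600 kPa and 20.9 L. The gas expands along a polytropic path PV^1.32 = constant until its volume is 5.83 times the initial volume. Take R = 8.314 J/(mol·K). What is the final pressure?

58.5 kPa

T₁ = P₁V₁/(nR) = 600×20.9/(3.65×8.314) = 413 K.
Polytropic n=1.32: T₂ = T₁(V₁/V₂)^(n−1) = 413×(0.172)^0.32 = 235 K; P₂ = P₁(V₁/V₂)^n = 58.5 kPa.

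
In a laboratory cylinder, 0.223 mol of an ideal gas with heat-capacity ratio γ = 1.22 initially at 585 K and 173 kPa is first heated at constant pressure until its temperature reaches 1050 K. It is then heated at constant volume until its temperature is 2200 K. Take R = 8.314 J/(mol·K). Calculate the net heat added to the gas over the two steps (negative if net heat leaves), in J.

V₁ = nRT₁/P₁ = 0.223×8.314×585/173 = 6.27 L.
Step 1 — Isobaric: P stays 173 kPa; V/T = const ⇒ T₂ = 1050 K, V₂ = 11.3 L.
W = PΔV = 173×(11.3−6.27) kPa·L = 862 J.
ΔU = nCvΔT = 0.223×37.8×(1050−585) = 3920 J.
Q = ΔU + W = nCpΔT = 4780 J.
State after step 1: P = 173 kPa, V = 11.3 L, T = 1050 K.
Step 2 — Isochoric: V stays 11.3 L; P/T = const ⇒ T₂ = 2200 K, P₂ = 362 kPa.
W = 0 (no volume change).
ΔU = nCvΔT = 0.223×37.8×(2200−1050) = 9690 J.
Q = ΔU = 9690 J.
Net over both steps: W = 862 J, Q = 14500 J, ΔU = 13600 J.

14500 J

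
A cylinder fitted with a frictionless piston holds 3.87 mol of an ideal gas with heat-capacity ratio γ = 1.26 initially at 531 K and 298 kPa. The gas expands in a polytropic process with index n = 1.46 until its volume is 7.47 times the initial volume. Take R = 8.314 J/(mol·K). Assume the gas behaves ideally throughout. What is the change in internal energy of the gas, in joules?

-39700 J

V₁ = nRT₁/P₁ = 3.87×8.314×531/298 = 57.3 L.
Polytropic n=1.46: T₂ = T₁(V₁/V₂)^(n−1) = 531×(0.134)^0.46 = 211 K; P₂ = P₁(V₁/V₂)^n = 15.8 kPa.
For an ideal gas ΔU = nCvΔT with Cv = R/(γ−1) = 32.0 J/(mol·K).
ΔU = 3.87×32.0×(211−531) = -39700 J.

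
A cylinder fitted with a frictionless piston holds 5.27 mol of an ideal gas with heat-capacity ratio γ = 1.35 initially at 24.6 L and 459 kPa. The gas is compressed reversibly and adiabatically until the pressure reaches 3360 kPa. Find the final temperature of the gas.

T₁ = P₁V₁/(nR) = 459×24.6/(5.27×8.314) = 258 K.
Adiabatic: T₂/T₁ = (P₂/P₁)^((γ−1)/γ) ⇒ T₂ = 258×(7.32)^0.259 = 432 K; V₂ = 5.63 L.

432 K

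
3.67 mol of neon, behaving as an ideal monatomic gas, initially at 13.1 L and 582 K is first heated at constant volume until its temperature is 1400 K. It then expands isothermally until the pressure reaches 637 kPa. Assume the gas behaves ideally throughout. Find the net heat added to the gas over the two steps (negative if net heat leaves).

P₁ = nRT₁/V₁ = 3.67×8.314×582/13.1 = 1360 kPa.
Step 1 — Isochoric: V stays 13.1 L; P/T = const ⇒ T₂ = 1400 K, P₂ = 3260 kPa.
W = 0 (no volume change).
ΔU = nCvΔT = 3.67×12.5×(1400−582) = 37400 J.
Q = ΔU = 37400 J.
State after step 1: P = 3260 kPa, V = 13.1 L, T = 1400 K.
Step 2 — Isothermal: T stays 1400 K; PV = const ⇒ V₂ = 67.1 L, P₂ = 637 kPa.
ΔU = 0 (ideal gas, T constant).
W = nRT ln(V₂/V₁) = 3.67×8.314×1400×ln(5.12) = 69800 J.
Q = ΔU + W = 69800 J.
Net over both steps: W = 69800 J, Q = 107000 J, ΔU = 37400 J.

107000 J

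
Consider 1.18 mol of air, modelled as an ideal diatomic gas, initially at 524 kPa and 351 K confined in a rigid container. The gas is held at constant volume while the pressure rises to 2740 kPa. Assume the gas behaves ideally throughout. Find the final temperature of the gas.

1840 K

V₁ = nRT₁/P₁ = 1.18×8.314×351/524 = 6.57 L.
Isochoric: V stays 6.57 L; P/T = const ⇒ T₂ = 1840 K, P₂ = 2740 kPa.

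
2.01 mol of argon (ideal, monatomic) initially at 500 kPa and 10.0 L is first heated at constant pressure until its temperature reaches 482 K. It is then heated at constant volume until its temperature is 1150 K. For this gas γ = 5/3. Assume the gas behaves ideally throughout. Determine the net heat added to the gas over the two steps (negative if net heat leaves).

T₁ = P₁V₁/(nR) = 500×10.0/(2.01×8.314) = 299 K.
Step 1 — Isobaric: P stays 500 kPa; V/T = const ⇒ T₂ = 482 K, V₂ = 16.1 L.
W = PΔV = 500×(16.1−10.0) kPa·L = 3050 J.
ΔU = nCvΔT = 2.01×12.5×(482−299) = 4580 J.
Q = ΔU + W = nCpΔT = 7640 J.
State after step 1: P = 500 kPa, V = 16.1 L, T = 482 K.
Step 2 — Isochoric: V stays 16.1 L; P/T = const ⇒ T₂ = 1150 K, P₂ = 1190 kPa.
W = 0 (no volume change).
ΔU = nCvΔT = 2.01×12.5×(1150−482) = 16700 J.
Q = ΔU = 16700 J.
Net over both steps: W = 3050 J, Q = 24400 J, ΔU = 21300 J.

24400 J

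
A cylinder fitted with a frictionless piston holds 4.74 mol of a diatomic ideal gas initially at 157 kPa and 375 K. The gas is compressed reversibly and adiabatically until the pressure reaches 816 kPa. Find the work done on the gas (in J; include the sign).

22200 J

V₁ = nRT₁/P₁ = 4.74×8.314×375/157 = 94.1 L.
Adiabatic: T₂/T₁ = (P₂/P₁)^((γ−1)/γ) ⇒ T₂ = 375×(5.20)^0.286 = 601 K; V₂ = 29.0 L.
ΔU = nCvΔT = 4.74×20.8×(601−375) = 22200 J.
Q = 0 for an adiabatic process, so W = −ΔU = -22200 J.
Work done on the gas = −W_by = 22200 J.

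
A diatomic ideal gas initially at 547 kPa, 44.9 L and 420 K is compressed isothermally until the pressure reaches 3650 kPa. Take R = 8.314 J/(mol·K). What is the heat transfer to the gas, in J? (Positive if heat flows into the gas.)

n = P₁V₁/(RT₁) = 547×44.9/(8.314×420) = 7.03 mol.
Isothermal: T stays 420 K; PV = const ⇒ V₂ = 6.73 L, P₂ = 3650 kPa.
ΔU = 0 (ideal gas, T constant).
W = nRT ln(V₂/V₁) = 7.03×8.314×420×ln(0.150) = -46600 J.
Q = ΔU + W = -46600 J.

-46600 J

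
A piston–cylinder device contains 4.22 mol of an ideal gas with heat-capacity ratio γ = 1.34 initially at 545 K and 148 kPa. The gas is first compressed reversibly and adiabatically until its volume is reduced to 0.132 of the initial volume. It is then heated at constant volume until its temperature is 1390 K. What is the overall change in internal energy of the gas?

87200 J

V₁ = nRT₁/P₁ = 4.22×8.314×545/148 = 129 L.
Step 1 — Adiabatic: TV^(γ−1) = const ⇒ T₂ = 545×(7.58)^0.340 = 1080 K; PV^γ = const ⇒ P₂ = 2230 kPa.
ΔU = nCvΔT = 4.22×24.5×(1080−545) = 55700 J.
Q = 0 for an adiabatic process, so W = −ΔU = -55700 J.
State after step 1: P = 2230 kPa, V = 17.1 L, T = 1080 K.
Step 2 — Isochoric: V stays 17.1 L; P/T = const ⇒ T₂ = 1390 K, P₂ = 2860 kPa.
W = 0 (no volume change).
ΔU = nCvΔT = 4.22×24.5×(1390−1080) = 31500 J.
Q = ΔU = 31500 J.
Net over both steps: W = -55700 J, Q = 31500 J, ΔU = 87200 J.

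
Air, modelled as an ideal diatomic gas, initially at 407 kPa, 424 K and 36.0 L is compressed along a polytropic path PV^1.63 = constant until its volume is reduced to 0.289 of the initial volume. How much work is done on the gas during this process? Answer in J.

27600 J

n = P₁V₁/(RT₁) = 407×36.0/(8.314×424) = 4.16 mol.
Polytropic n=1.63: T₂ = T₁(V₁/V₂)^(n−1) = 424×(3.46)^0.63 = 927 K; P₂ = P₁(V₁/V₂)^n = 3080 kPa.
W = (P₁V₁−P₂V₂)/(n−1) = (407×36.0−3080×10.4)/0.63 = -27600 J.
Work done on the gas = −W_by = 27600 J.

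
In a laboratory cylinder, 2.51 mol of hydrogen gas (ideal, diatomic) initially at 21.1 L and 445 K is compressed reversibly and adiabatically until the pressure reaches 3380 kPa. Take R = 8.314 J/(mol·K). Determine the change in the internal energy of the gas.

P₁ = nRT₁/V₁ = 2.51×8.314×445/21.1 = 440 kPa.
Adiabatic: T₂/T₁ = (P₂/P₁)^((γ−1)/γ) ⇒ T₂ = 445×(7.68)^0.286 = 797 K; V₂ = 4.92 L.
For an ideal gas ΔU = nCvΔT with Cv = (5/2)R = 20.8 J/(mol·K).
ΔU = 2.51×20.8×(797−445) = 18400 J.

18400 J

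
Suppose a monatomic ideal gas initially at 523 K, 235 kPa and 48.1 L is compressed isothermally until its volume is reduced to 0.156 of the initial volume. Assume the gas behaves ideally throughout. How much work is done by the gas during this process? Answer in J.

n = P₁V₁/(RT₁) = 235×48.1/(8.314×523) = 2.60 mol.
Isothermal: T stays 523 K; PV = const ⇒ V₂ = 7.50 L, P₂ = 1510 kPa.
W = nRT ln(V₂/V₁) = 2.60×8.314×523×ln(0.156) = -21000 J.

-21000 J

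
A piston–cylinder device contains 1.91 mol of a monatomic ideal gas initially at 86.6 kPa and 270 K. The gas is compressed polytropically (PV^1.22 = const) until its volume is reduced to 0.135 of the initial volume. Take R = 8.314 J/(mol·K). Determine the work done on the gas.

10800 J

V₁ = nRT₁/P₁ = 1.91×8.314×270/86.6 = 49.5 L.
Polytropic n=1.22: T₂ = T₁(V₁/V₂)^(n−1) = 270×(7.41)^0.22 = 419 K; P₂ = P₁(V₁/V₂)^n = 997 kPa.
W = (P₁V₁−P₂V₂)/(n−1) = (86.6×49.5−997×6.68)/0.22 = -10800 J.
Work done on the gas = −W_by = 10800 J.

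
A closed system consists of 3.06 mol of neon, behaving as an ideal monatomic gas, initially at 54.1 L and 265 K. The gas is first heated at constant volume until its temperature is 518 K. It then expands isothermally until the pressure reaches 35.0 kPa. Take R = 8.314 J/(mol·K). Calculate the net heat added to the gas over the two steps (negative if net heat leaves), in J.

35200 J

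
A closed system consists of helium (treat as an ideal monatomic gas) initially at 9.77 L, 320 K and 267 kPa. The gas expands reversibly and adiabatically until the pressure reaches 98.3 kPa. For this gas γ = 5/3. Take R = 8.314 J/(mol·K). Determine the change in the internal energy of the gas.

n = P₁V₁/(RT₁) = 267×9.77/(8.314×320) = 0.980 mol.
Adiabatic: T₂/T₁ = (P₂/P₁)^((γ−1)/γ) ⇒ T₂ = 320×(0.368)^0.400 = 215 K; V₂ = 17.8 L.
For an ideal gas ΔU = nCvΔT with Cv = (3/2)R = 12.5 J/(mol·K).
ΔU = 0.980×12.5×(215−320) = -1290 J.

-1290 J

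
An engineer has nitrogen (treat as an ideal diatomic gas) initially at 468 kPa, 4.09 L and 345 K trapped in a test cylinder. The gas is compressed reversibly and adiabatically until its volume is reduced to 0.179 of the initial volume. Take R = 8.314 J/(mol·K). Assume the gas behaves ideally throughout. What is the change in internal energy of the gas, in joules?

4740 J

n = P₁V₁/(RT₁) = 468×4.09/(8.314×345) = 0.667 mol.
Adiabatic: TV^(γ−1) = const ⇒ T₂ = 345×(5.59)^0.400 = 687 K; PV^γ = const ⇒ P₂ = 5200 kPa.
For an ideal gas ΔU = nCvΔT with Cv = (5/2)R = 20.8 J/(mol·K).
ΔU = 0.667×20.8×(687−345) = 4740 J.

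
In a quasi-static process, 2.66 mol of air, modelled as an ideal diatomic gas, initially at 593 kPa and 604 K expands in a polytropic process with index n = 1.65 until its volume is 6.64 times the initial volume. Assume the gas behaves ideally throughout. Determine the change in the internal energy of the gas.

V₁ = nRT₁/P₁ = 2.66×8.314×604/593 = 22.5 L.
Polytropic n=1.65: T₂ = T₁(V₁/V₂)^(n−1) = 604×(0.151)^0.65 = 176 K; P₂ = P₁(V₁/V₂)^n = 26.1 kPa.
For an ideal gas ΔU = nCvΔT with Cv = (5/2)R = 20.8 J/(mol·K).
ΔU = 2.66×20.8×(176−604) = -23600 J.

-23600 J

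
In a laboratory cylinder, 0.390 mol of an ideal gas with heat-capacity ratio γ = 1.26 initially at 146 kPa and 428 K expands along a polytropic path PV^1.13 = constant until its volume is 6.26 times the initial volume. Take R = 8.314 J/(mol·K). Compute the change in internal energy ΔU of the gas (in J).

-1130 J

V₁ = nRT₁/P₁ = 0.390×8.314×428/146 = 9.51 L.
Polytropic n=1.13: T₂ = T₁(V₁/V₂)^(n−1) = 428×(0.160)^0.13 = 337 K; P₂ = P₁(V₁/V₂)^n = 18.4 kPa.
For an ideal gas ΔU = nCvΔT with Cv = R/(γ−1) = 32.0 J/(mol·K).
ΔU = 0.390×32.0×(337−428) = -1130 J.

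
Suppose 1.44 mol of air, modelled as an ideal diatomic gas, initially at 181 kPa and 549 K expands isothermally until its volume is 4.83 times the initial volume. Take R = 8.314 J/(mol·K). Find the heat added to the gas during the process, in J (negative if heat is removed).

V₁ = nRT₁/P₁ = 1.44×8.314×549/181 = 36.3 L.
Isothermal: T stays 549 K; PV = const ⇒ V₂ = 175 L, P₂ = 37.5 kPa.
ΔU = 0 (ideal gas, T constant).
W = nRT ln(V₂/V₁) = 1.44×8.314×549×ln(4.83) = 10400 J.
Q = ΔU + W = 10400 J.

10400 J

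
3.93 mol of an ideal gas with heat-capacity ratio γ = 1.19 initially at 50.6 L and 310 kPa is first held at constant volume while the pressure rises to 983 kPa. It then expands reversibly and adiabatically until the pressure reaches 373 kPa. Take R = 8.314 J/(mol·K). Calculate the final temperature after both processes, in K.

1300 K

T₁ = P₁V₁/(nR) = 310×50.6/(3.93×8.314) = 480 K.
Step 1 — Isochoric: V stays 50.6 L; P/T = const ⇒ T₂ = 1520 K, P₂ = 983 kPa.
W = 0 (no volume change).
ΔU = nCvΔT = 3.93×43.8×(1520−480) = 179000 J.
Q = ΔU = 179000 J.
State after step 1: P = 983 kPa, V = 50.6 L, T = 1520 K.
Step 2 — Adiabatic: T₂/T₁ = (P₂/P₁)^((γ−1)/γ) ⇒ T₂ = 1520×(0.379)^0.160 = 1300 K; V₂ = 114 L.
ΔU = nCvΔT = 3.93×43.8×(1300−1520) = -37500 J.
Q = 0 for an adiabatic process, so W = −ΔU = 37500 J.
Net over both steps: W = 37500 J, Q = 179000 J, ΔU = 142000 J.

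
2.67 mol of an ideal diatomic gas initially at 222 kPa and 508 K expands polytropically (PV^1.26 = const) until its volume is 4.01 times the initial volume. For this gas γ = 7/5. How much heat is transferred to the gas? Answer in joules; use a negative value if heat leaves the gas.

4600 J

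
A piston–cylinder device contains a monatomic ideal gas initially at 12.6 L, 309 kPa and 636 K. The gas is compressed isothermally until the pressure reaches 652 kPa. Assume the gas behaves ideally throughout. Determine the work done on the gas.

n = P₁V₁/(RT₁) = 309×12.6/(8.314×636) = 0.736 mol.
Isothermal: T stays 636 K; PV = const ⇒ V₂ = 5.97 L, P₂ = 652 kPa.
W = nRT ln(V₂/V₁) = 0.736×8.314×636×ln(0.474) = -2910 J.
Work done on the gas = −W_by = 2910 J.

2910 J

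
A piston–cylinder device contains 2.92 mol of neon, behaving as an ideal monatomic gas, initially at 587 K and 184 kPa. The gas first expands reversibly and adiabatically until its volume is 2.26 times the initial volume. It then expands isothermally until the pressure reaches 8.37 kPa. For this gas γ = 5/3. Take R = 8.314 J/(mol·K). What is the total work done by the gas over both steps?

V₁ = nRT₁/P₁ = 2.92×8.314×587/184 = 77.4 L.
Step 1 — Adiabatic: TV^(γ−1) = const ⇒ T₂ = 587×(0.442)^0.667 = 341 K; PV^γ = const ⇒ P₂ = 47.3 kPa.
ΔU = nCvΔT = 2.92×12.5×(341−587) = -8960 J.
Q = 0 for an adiabatic process, so W = −ΔU = 8960 J.
State after step 1: P = 47.3 kPa, V = 175 L, T = 341 K.
Step 2 — Isothermal: T stays 341 K; PV = const ⇒ V₂ = 989 L, P₂ = 8.37 kPa.
ΔU = 0 (ideal gas, T constant).
W = nRT ln(V₂/V₁) = 2.92×8.314×341×ln(5.65) = 14300 J.
Q = ΔU + W = 14300 J.
Net over both steps: W = 23300 J, Q = 14300 J, ΔU = -8960 J.

23300 J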